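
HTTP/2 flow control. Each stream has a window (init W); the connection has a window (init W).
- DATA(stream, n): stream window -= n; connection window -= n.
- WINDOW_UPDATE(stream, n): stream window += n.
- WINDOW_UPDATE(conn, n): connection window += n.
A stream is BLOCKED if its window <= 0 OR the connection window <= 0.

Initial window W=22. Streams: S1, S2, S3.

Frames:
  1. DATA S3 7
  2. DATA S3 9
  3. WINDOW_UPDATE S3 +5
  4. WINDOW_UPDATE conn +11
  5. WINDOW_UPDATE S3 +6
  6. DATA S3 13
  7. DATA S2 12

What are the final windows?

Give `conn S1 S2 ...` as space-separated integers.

Answer: -8 22 10 4

Derivation:
Op 1: conn=15 S1=22 S2=22 S3=15 blocked=[]
Op 2: conn=6 S1=22 S2=22 S3=6 blocked=[]
Op 3: conn=6 S1=22 S2=22 S3=11 blocked=[]
Op 4: conn=17 S1=22 S2=22 S3=11 blocked=[]
Op 5: conn=17 S1=22 S2=22 S3=17 blocked=[]
Op 6: conn=4 S1=22 S2=22 S3=4 blocked=[]
Op 7: conn=-8 S1=22 S2=10 S3=4 blocked=[1, 2, 3]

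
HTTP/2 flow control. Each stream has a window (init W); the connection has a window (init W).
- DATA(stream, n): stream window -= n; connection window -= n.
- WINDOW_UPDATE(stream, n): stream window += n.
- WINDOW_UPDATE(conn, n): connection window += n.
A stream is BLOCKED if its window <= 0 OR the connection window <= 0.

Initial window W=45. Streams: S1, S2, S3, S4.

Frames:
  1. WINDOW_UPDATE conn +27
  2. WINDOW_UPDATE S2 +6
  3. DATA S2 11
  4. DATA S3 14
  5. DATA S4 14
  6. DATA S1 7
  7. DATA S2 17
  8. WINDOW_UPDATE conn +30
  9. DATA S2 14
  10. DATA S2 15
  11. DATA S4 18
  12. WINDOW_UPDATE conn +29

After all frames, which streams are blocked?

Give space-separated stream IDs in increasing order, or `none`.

Op 1: conn=72 S1=45 S2=45 S3=45 S4=45 blocked=[]
Op 2: conn=72 S1=45 S2=51 S3=45 S4=45 blocked=[]
Op 3: conn=61 S1=45 S2=40 S3=45 S4=45 blocked=[]
Op 4: conn=47 S1=45 S2=40 S3=31 S4=45 blocked=[]
Op 5: conn=33 S1=45 S2=40 S3=31 S4=31 blocked=[]
Op 6: conn=26 S1=38 S2=40 S3=31 S4=31 blocked=[]
Op 7: conn=9 S1=38 S2=23 S3=31 S4=31 blocked=[]
Op 8: conn=39 S1=38 S2=23 S3=31 S4=31 blocked=[]
Op 9: conn=25 S1=38 S2=9 S3=31 S4=31 blocked=[]
Op 10: conn=10 S1=38 S2=-6 S3=31 S4=31 blocked=[2]
Op 11: conn=-8 S1=38 S2=-6 S3=31 S4=13 blocked=[1, 2, 3, 4]
Op 12: conn=21 S1=38 S2=-6 S3=31 S4=13 blocked=[2]

Answer: S2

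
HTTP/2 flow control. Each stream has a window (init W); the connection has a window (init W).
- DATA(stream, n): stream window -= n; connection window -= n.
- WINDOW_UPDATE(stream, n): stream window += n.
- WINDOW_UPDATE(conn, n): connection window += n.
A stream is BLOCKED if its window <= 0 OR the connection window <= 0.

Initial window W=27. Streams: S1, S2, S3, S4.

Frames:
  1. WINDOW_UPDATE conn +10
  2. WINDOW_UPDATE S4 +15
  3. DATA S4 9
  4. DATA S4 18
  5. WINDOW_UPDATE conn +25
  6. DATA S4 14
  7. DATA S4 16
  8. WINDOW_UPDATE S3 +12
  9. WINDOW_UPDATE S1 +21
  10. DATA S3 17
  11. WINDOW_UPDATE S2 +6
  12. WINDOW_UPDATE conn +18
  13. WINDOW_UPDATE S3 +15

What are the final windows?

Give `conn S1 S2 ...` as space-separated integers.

Answer: 6 48 33 37 -15

Derivation:
Op 1: conn=37 S1=27 S2=27 S3=27 S4=27 blocked=[]
Op 2: conn=37 S1=27 S2=27 S3=27 S4=42 blocked=[]
Op 3: conn=28 S1=27 S2=27 S3=27 S4=33 blocked=[]
Op 4: conn=10 S1=27 S2=27 S3=27 S4=15 blocked=[]
Op 5: conn=35 S1=27 S2=27 S3=27 S4=15 blocked=[]
Op 6: conn=21 S1=27 S2=27 S3=27 S4=1 blocked=[]
Op 7: conn=5 S1=27 S2=27 S3=27 S4=-15 blocked=[4]
Op 8: conn=5 S1=27 S2=27 S3=39 S4=-15 blocked=[4]
Op 9: conn=5 S1=48 S2=27 S3=39 S4=-15 blocked=[4]
Op 10: conn=-12 S1=48 S2=27 S3=22 S4=-15 blocked=[1, 2, 3, 4]
Op 11: conn=-12 S1=48 S2=33 S3=22 S4=-15 blocked=[1, 2, 3, 4]
Op 12: conn=6 S1=48 S2=33 S3=22 S4=-15 blocked=[4]
Op 13: conn=6 S1=48 S2=33 S3=37 S4=-15 blocked=[4]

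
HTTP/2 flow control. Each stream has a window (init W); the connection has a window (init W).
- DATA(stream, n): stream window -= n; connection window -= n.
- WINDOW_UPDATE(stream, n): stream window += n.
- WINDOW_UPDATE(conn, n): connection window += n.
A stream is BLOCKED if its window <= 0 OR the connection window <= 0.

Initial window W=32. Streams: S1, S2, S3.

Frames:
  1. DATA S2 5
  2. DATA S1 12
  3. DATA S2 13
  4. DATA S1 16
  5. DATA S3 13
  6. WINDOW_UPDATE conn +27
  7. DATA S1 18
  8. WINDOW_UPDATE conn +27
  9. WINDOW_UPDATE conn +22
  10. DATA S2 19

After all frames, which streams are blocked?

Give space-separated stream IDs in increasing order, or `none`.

Op 1: conn=27 S1=32 S2=27 S3=32 blocked=[]
Op 2: conn=15 S1=20 S2=27 S3=32 blocked=[]
Op 3: conn=2 S1=20 S2=14 S3=32 blocked=[]
Op 4: conn=-14 S1=4 S2=14 S3=32 blocked=[1, 2, 3]
Op 5: conn=-27 S1=4 S2=14 S3=19 blocked=[1, 2, 3]
Op 6: conn=0 S1=4 S2=14 S3=19 blocked=[1, 2, 3]
Op 7: conn=-18 S1=-14 S2=14 S3=19 blocked=[1, 2, 3]
Op 8: conn=9 S1=-14 S2=14 S3=19 blocked=[1]
Op 9: conn=31 S1=-14 S2=14 S3=19 blocked=[1]
Op 10: conn=12 S1=-14 S2=-5 S3=19 blocked=[1, 2]

Answer: S1 S2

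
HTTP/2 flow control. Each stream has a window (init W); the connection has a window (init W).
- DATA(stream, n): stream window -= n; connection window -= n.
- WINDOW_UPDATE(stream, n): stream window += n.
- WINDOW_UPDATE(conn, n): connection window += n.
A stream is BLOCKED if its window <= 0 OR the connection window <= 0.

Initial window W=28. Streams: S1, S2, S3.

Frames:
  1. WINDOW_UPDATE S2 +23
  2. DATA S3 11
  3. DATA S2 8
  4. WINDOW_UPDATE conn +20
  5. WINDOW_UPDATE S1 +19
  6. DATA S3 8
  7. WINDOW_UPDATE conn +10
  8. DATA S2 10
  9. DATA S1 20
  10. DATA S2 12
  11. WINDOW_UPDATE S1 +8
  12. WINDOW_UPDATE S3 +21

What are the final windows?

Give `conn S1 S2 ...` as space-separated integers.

Answer: -11 35 21 30

Derivation:
Op 1: conn=28 S1=28 S2=51 S3=28 blocked=[]
Op 2: conn=17 S1=28 S2=51 S3=17 blocked=[]
Op 3: conn=9 S1=28 S2=43 S3=17 blocked=[]
Op 4: conn=29 S1=28 S2=43 S3=17 blocked=[]
Op 5: conn=29 S1=47 S2=43 S3=17 blocked=[]
Op 6: conn=21 S1=47 S2=43 S3=9 blocked=[]
Op 7: conn=31 S1=47 S2=43 S3=9 blocked=[]
Op 8: conn=21 S1=47 S2=33 S3=9 blocked=[]
Op 9: conn=1 S1=27 S2=33 S3=9 blocked=[]
Op 10: conn=-11 S1=27 S2=21 S3=9 blocked=[1, 2, 3]
Op 11: conn=-11 S1=35 S2=21 S3=9 blocked=[1, 2, 3]
Op 12: conn=-11 S1=35 S2=21 S3=30 blocked=[1, 2, 3]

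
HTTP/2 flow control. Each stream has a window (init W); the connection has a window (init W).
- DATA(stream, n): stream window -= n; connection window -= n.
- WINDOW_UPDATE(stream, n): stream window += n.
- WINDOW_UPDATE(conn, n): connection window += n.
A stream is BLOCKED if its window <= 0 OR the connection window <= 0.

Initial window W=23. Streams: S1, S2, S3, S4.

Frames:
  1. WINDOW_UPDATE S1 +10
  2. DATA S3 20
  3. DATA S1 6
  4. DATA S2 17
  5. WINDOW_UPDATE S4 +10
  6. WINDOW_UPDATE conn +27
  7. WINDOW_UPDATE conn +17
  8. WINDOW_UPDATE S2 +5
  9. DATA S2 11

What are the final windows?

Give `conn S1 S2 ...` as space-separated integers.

Answer: 13 27 0 3 33

Derivation:
Op 1: conn=23 S1=33 S2=23 S3=23 S4=23 blocked=[]
Op 2: conn=3 S1=33 S2=23 S3=3 S4=23 blocked=[]
Op 3: conn=-3 S1=27 S2=23 S3=3 S4=23 blocked=[1, 2, 3, 4]
Op 4: conn=-20 S1=27 S2=6 S3=3 S4=23 blocked=[1, 2, 3, 4]
Op 5: conn=-20 S1=27 S2=6 S3=3 S4=33 blocked=[1, 2, 3, 4]
Op 6: conn=7 S1=27 S2=6 S3=3 S4=33 blocked=[]
Op 7: conn=24 S1=27 S2=6 S3=3 S4=33 blocked=[]
Op 8: conn=24 S1=27 S2=11 S3=3 S4=33 blocked=[]
Op 9: conn=13 S1=27 S2=0 S3=3 S4=33 blocked=[2]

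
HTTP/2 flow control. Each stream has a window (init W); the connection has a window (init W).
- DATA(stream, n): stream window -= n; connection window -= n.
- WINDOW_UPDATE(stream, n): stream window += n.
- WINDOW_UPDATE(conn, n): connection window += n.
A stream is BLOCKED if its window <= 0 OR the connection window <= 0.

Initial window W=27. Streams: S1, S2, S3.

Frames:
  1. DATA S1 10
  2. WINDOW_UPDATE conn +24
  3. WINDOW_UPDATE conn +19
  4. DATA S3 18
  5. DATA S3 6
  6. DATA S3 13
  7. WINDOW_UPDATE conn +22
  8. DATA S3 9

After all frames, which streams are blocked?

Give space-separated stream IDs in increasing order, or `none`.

Op 1: conn=17 S1=17 S2=27 S3=27 blocked=[]
Op 2: conn=41 S1=17 S2=27 S3=27 blocked=[]
Op 3: conn=60 S1=17 S2=27 S3=27 blocked=[]
Op 4: conn=42 S1=17 S2=27 S3=9 blocked=[]
Op 5: conn=36 S1=17 S2=27 S3=3 blocked=[]
Op 6: conn=23 S1=17 S2=27 S3=-10 blocked=[3]
Op 7: conn=45 S1=17 S2=27 S3=-10 blocked=[3]
Op 8: conn=36 S1=17 S2=27 S3=-19 blocked=[3]

Answer: S3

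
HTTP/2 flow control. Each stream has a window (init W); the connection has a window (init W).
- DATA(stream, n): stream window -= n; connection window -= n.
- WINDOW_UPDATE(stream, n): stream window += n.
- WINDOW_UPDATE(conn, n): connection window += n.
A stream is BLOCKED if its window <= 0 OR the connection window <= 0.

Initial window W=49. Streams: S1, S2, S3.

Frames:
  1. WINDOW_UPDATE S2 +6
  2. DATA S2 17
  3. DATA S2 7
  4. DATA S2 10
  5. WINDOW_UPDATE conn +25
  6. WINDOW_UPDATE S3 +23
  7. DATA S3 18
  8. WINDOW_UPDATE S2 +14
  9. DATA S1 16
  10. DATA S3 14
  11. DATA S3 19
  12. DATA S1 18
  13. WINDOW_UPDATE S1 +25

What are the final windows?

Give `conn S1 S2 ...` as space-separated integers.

Op 1: conn=49 S1=49 S2=55 S3=49 blocked=[]
Op 2: conn=32 S1=49 S2=38 S3=49 blocked=[]
Op 3: conn=25 S1=49 S2=31 S3=49 blocked=[]
Op 4: conn=15 S1=49 S2=21 S3=49 blocked=[]
Op 5: conn=40 S1=49 S2=21 S3=49 blocked=[]
Op 6: conn=40 S1=49 S2=21 S3=72 blocked=[]
Op 7: conn=22 S1=49 S2=21 S3=54 blocked=[]
Op 8: conn=22 S1=49 S2=35 S3=54 blocked=[]
Op 9: conn=6 S1=33 S2=35 S3=54 blocked=[]
Op 10: conn=-8 S1=33 S2=35 S3=40 blocked=[1, 2, 3]
Op 11: conn=-27 S1=33 S2=35 S3=21 blocked=[1, 2, 3]
Op 12: conn=-45 S1=15 S2=35 S3=21 blocked=[1, 2, 3]
Op 13: conn=-45 S1=40 S2=35 S3=21 blocked=[1, 2, 3]

Answer: -45 40 35 21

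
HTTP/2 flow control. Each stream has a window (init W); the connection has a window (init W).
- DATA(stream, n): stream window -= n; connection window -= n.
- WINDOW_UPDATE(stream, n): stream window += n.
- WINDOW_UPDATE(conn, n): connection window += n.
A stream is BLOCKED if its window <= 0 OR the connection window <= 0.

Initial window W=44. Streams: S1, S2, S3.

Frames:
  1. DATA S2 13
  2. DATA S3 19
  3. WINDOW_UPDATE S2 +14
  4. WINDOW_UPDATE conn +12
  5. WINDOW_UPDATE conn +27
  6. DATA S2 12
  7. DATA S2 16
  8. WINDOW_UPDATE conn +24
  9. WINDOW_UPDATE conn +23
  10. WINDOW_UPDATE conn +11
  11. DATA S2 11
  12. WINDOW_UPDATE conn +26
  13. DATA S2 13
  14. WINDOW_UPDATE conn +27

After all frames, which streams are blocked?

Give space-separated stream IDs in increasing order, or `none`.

Op 1: conn=31 S1=44 S2=31 S3=44 blocked=[]
Op 2: conn=12 S1=44 S2=31 S3=25 blocked=[]
Op 3: conn=12 S1=44 S2=45 S3=25 blocked=[]
Op 4: conn=24 S1=44 S2=45 S3=25 blocked=[]
Op 5: conn=51 S1=44 S2=45 S3=25 blocked=[]
Op 6: conn=39 S1=44 S2=33 S3=25 blocked=[]
Op 7: conn=23 S1=44 S2=17 S3=25 blocked=[]
Op 8: conn=47 S1=44 S2=17 S3=25 blocked=[]
Op 9: conn=70 S1=44 S2=17 S3=25 blocked=[]
Op 10: conn=81 S1=44 S2=17 S3=25 blocked=[]
Op 11: conn=70 S1=44 S2=6 S3=25 blocked=[]
Op 12: conn=96 S1=44 S2=6 S3=25 blocked=[]
Op 13: conn=83 S1=44 S2=-7 S3=25 blocked=[2]
Op 14: conn=110 S1=44 S2=-7 S3=25 blocked=[2]

Answer: S2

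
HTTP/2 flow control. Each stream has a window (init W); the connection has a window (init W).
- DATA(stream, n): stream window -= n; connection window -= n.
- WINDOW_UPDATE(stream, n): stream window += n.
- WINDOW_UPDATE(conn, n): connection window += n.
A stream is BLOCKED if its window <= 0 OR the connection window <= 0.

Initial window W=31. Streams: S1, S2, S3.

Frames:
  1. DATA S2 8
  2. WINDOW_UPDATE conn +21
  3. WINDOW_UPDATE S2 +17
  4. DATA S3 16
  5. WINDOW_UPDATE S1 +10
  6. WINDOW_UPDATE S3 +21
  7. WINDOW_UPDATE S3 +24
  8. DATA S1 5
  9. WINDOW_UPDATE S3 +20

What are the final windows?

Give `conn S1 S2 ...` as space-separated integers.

Op 1: conn=23 S1=31 S2=23 S3=31 blocked=[]
Op 2: conn=44 S1=31 S2=23 S3=31 blocked=[]
Op 3: conn=44 S1=31 S2=40 S3=31 blocked=[]
Op 4: conn=28 S1=31 S2=40 S3=15 blocked=[]
Op 5: conn=28 S1=41 S2=40 S3=15 blocked=[]
Op 6: conn=28 S1=41 S2=40 S3=36 blocked=[]
Op 7: conn=28 S1=41 S2=40 S3=60 blocked=[]
Op 8: conn=23 S1=36 S2=40 S3=60 blocked=[]
Op 9: conn=23 S1=36 S2=40 S3=80 blocked=[]

Answer: 23 36 40 80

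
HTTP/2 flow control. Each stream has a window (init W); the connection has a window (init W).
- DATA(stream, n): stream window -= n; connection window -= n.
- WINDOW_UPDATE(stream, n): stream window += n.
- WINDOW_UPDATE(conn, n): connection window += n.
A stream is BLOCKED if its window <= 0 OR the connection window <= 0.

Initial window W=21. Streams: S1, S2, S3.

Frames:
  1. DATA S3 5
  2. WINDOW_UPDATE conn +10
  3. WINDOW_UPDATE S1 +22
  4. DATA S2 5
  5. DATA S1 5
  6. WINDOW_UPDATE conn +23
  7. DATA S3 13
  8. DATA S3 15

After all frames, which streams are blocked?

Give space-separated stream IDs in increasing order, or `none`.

Answer: S3

Derivation:
Op 1: conn=16 S1=21 S2=21 S3=16 blocked=[]
Op 2: conn=26 S1=21 S2=21 S3=16 blocked=[]
Op 3: conn=26 S1=43 S2=21 S3=16 blocked=[]
Op 4: conn=21 S1=43 S2=16 S3=16 blocked=[]
Op 5: conn=16 S1=38 S2=16 S3=16 blocked=[]
Op 6: conn=39 S1=38 S2=16 S3=16 blocked=[]
Op 7: conn=26 S1=38 S2=16 S3=3 blocked=[]
Op 8: conn=11 S1=38 S2=16 S3=-12 blocked=[3]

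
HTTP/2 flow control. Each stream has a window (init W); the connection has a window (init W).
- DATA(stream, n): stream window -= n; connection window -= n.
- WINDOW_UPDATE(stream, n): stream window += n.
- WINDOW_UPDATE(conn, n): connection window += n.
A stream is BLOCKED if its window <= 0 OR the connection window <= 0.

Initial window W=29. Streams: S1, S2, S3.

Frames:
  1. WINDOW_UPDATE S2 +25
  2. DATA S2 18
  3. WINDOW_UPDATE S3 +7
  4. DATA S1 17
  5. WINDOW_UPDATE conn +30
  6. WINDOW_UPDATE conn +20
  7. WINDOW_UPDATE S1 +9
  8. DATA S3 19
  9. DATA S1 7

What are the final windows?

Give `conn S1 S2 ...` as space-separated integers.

Answer: 18 14 36 17

Derivation:
Op 1: conn=29 S1=29 S2=54 S3=29 blocked=[]
Op 2: conn=11 S1=29 S2=36 S3=29 blocked=[]
Op 3: conn=11 S1=29 S2=36 S3=36 blocked=[]
Op 4: conn=-6 S1=12 S2=36 S3=36 blocked=[1, 2, 3]
Op 5: conn=24 S1=12 S2=36 S3=36 blocked=[]
Op 6: conn=44 S1=12 S2=36 S3=36 blocked=[]
Op 7: conn=44 S1=21 S2=36 S3=36 blocked=[]
Op 8: conn=25 S1=21 S2=36 S3=17 blocked=[]
Op 9: conn=18 S1=14 S2=36 S3=17 blocked=[]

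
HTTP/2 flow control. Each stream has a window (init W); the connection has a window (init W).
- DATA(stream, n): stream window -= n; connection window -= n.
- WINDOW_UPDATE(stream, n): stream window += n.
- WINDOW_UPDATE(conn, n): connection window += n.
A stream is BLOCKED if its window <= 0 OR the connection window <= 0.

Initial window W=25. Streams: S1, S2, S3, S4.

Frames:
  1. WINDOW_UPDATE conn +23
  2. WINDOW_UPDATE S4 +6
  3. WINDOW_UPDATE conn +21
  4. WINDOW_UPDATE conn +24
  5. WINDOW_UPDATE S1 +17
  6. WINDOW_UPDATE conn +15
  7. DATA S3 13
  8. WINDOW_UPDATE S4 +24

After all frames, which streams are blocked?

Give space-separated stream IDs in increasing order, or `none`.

Answer: none

Derivation:
Op 1: conn=48 S1=25 S2=25 S3=25 S4=25 blocked=[]
Op 2: conn=48 S1=25 S2=25 S3=25 S4=31 blocked=[]
Op 3: conn=69 S1=25 S2=25 S3=25 S4=31 blocked=[]
Op 4: conn=93 S1=25 S2=25 S3=25 S4=31 blocked=[]
Op 5: conn=93 S1=42 S2=25 S3=25 S4=31 blocked=[]
Op 6: conn=108 S1=42 S2=25 S3=25 S4=31 blocked=[]
Op 7: conn=95 S1=42 S2=25 S3=12 S4=31 blocked=[]
Op 8: conn=95 S1=42 S2=25 S3=12 S4=55 blocked=[]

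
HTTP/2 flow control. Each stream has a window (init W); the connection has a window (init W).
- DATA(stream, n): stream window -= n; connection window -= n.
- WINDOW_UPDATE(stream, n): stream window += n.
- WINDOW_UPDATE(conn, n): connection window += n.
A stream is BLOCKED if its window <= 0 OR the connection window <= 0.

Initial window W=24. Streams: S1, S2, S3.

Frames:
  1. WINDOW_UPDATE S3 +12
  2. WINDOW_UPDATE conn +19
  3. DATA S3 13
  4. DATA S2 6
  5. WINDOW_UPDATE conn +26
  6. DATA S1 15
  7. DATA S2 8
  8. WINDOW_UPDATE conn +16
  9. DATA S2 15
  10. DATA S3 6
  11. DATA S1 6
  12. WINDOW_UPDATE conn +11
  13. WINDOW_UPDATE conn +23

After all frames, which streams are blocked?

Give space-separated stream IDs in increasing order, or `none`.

Answer: S2

Derivation:
Op 1: conn=24 S1=24 S2=24 S3=36 blocked=[]
Op 2: conn=43 S1=24 S2=24 S3=36 blocked=[]
Op 3: conn=30 S1=24 S2=24 S3=23 blocked=[]
Op 4: conn=24 S1=24 S2=18 S3=23 blocked=[]
Op 5: conn=50 S1=24 S2=18 S3=23 blocked=[]
Op 6: conn=35 S1=9 S2=18 S3=23 blocked=[]
Op 7: conn=27 S1=9 S2=10 S3=23 blocked=[]
Op 8: conn=43 S1=9 S2=10 S3=23 blocked=[]
Op 9: conn=28 S1=9 S2=-5 S3=23 blocked=[2]
Op 10: conn=22 S1=9 S2=-5 S3=17 blocked=[2]
Op 11: conn=16 S1=3 S2=-5 S3=17 blocked=[2]
Op 12: conn=27 S1=3 S2=-5 S3=17 blocked=[2]
Op 13: conn=50 S1=3 S2=-5 S3=17 blocked=[2]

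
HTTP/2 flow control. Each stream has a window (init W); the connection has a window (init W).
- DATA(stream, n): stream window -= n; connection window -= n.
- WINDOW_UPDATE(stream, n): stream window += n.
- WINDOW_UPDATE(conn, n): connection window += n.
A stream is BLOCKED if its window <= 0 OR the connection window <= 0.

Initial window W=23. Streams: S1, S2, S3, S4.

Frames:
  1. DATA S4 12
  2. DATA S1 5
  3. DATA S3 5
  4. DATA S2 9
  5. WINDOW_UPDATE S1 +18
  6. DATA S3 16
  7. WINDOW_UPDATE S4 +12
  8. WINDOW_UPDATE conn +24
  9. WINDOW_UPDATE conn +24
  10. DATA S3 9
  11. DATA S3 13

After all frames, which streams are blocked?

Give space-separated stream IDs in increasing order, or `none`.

Op 1: conn=11 S1=23 S2=23 S3=23 S4=11 blocked=[]
Op 2: conn=6 S1=18 S2=23 S3=23 S4=11 blocked=[]
Op 3: conn=1 S1=18 S2=23 S3=18 S4=11 blocked=[]
Op 4: conn=-8 S1=18 S2=14 S3=18 S4=11 blocked=[1, 2, 3, 4]
Op 5: conn=-8 S1=36 S2=14 S3=18 S4=11 blocked=[1, 2, 3, 4]
Op 6: conn=-24 S1=36 S2=14 S3=2 S4=11 blocked=[1, 2, 3, 4]
Op 7: conn=-24 S1=36 S2=14 S3=2 S4=23 blocked=[1, 2, 3, 4]
Op 8: conn=0 S1=36 S2=14 S3=2 S4=23 blocked=[1, 2, 3, 4]
Op 9: conn=24 S1=36 S2=14 S3=2 S4=23 blocked=[]
Op 10: conn=15 S1=36 S2=14 S3=-7 S4=23 blocked=[3]
Op 11: conn=2 S1=36 S2=14 S3=-20 S4=23 blocked=[3]

Answer: S3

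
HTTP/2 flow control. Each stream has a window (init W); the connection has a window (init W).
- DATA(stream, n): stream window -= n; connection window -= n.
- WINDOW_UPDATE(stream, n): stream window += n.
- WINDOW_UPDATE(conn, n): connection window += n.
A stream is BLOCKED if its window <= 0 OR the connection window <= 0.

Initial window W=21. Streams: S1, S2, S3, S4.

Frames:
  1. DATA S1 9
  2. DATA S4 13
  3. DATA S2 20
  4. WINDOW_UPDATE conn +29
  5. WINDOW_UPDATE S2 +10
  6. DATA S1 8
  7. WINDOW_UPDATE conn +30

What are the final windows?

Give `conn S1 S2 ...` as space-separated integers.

Answer: 30 4 11 21 8

Derivation:
Op 1: conn=12 S1=12 S2=21 S3=21 S4=21 blocked=[]
Op 2: conn=-1 S1=12 S2=21 S3=21 S4=8 blocked=[1, 2, 3, 4]
Op 3: conn=-21 S1=12 S2=1 S3=21 S4=8 blocked=[1, 2, 3, 4]
Op 4: conn=8 S1=12 S2=1 S3=21 S4=8 blocked=[]
Op 5: conn=8 S1=12 S2=11 S3=21 S4=8 blocked=[]
Op 6: conn=0 S1=4 S2=11 S3=21 S4=8 blocked=[1, 2, 3, 4]
Op 7: conn=30 S1=4 S2=11 S3=21 S4=8 blocked=[]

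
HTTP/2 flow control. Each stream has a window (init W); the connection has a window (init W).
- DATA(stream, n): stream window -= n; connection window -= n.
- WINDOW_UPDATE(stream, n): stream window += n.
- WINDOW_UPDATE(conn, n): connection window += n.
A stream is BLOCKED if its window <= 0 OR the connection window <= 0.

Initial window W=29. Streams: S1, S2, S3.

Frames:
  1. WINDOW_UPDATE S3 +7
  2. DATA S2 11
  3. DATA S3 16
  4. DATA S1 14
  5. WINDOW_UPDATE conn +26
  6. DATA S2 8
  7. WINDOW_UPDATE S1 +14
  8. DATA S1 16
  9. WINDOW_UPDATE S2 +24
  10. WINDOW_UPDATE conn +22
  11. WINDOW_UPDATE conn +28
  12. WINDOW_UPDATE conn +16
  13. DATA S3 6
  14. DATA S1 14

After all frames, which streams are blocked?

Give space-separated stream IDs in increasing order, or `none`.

Answer: S1

Derivation:
Op 1: conn=29 S1=29 S2=29 S3=36 blocked=[]
Op 2: conn=18 S1=29 S2=18 S3=36 blocked=[]
Op 3: conn=2 S1=29 S2=18 S3=20 blocked=[]
Op 4: conn=-12 S1=15 S2=18 S3=20 blocked=[1, 2, 3]
Op 5: conn=14 S1=15 S2=18 S3=20 blocked=[]
Op 6: conn=6 S1=15 S2=10 S3=20 blocked=[]
Op 7: conn=6 S1=29 S2=10 S3=20 blocked=[]
Op 8: conn=-10 S1=13 S2=10 S3=20 blocked=[1, 2, 3]
Op 9: conn=-10 S1=13 S2=34 S3=20 blocked=[1, 2, 3]
Op 10: conn=12 S1=13 S2=34 S3=20 blocked=[]
Op 11: conn=40 S1=13 S2=34 S3=20 blocked=[]
Op 12: conn=56 S1=13 S2=34 S3=20 blocked=[]
Op 13: conn=50 S1=13 S2=34 S3=14 blocked=[]
Op 14: conn=36 S1=-1 S2=34 S3=14 blocked=[1]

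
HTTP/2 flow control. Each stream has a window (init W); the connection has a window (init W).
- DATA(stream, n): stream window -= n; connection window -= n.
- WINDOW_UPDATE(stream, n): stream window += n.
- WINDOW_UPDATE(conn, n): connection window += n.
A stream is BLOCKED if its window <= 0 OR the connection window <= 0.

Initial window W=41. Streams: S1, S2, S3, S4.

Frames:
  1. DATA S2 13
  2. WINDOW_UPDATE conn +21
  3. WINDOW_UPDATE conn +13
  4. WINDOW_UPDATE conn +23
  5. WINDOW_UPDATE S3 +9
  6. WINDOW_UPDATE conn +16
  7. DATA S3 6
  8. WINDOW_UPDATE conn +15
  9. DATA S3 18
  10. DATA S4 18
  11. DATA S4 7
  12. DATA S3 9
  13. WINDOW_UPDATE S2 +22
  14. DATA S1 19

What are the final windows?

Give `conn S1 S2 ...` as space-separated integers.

Op 1: conn=28 S1=41 S2=28 S3=41 S4=41 blocked=[]
Op 2: conn=49 S1=41 S2=28 S3=41 S4=41 blocked=[]
Op 3: conn=62 S1=41 S2=28 S3=41 S4=41 blocked=[]
Op 4: conn=85 S1=41 S2=28 S3=41 S4=41 blocked=[]
Op 5: conn=85 S1=41 S2=28 S3=50 S4=41 blocked=[]
Op 6: conn=101 S1=41 S2=28 S3=50 S4=41 blocked=[]
Op 7: conn=95 S1=41 S2=28 S3=44 S4=41 blocked=[]
Op 8: conn=110 S1=41 S2=28 S3=44 S4=41 blocked=[]
Op 9: conn=92 S1=41 S2=28 S3=26 S4=41 blocked=[]
Op 10: conn=74 S1=41 S2=28 S3=26 S4=23 blocked=[]
Op 11: conn=67 S1=41 S2=28 S3=26 S4=16 blocked=[]
Op 12: conn=58 S1=41 S2=28 S3=17 S4=16 blocked=[]
Op 13: conn=58 S1=41 S2=50 S3=17 S4=16 blocked=[]
Op 14: conn=39 S1=22 S2=50 S3=17 S4=16 blocked=[]

Answer: 39 22 50 17 16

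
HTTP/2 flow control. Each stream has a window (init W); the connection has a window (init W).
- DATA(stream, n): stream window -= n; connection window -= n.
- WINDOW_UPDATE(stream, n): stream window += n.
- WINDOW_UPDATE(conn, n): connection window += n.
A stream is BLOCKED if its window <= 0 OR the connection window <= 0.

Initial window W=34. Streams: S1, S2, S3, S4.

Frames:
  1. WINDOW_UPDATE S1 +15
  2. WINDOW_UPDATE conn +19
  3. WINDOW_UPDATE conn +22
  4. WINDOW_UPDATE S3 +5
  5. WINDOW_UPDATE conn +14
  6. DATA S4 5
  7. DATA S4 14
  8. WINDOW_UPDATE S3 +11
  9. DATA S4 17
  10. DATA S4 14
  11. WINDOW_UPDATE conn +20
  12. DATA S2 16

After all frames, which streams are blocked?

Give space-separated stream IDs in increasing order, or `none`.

Op 1: conn=34 S1=49 S2=34 S3=34 S4=34 blocked=[]
Op 2: conn=53 S1=49 S2=34 S3=34 S4=34 blocked=[]
Op 3: conn=75 S1=49 S2=34 S3=34 S4=34 blocked=[]
Op 4: conn=75 S1=49 S2=34 S3=39 S4=34 blocked=[]
Op 5: conn=89 S1=49 S2=34 S3=39 S4=34 blocked=[]
Op 6: conn=84 S1=49 S2=34 S3=39 S4=29 blocked=[]
Op 7: conn=70 S1=49 S2=34 S3=39 S4=15 blocked=[]
Op 8: conn=70 S1=49 S2=34 S3=50 S4=15 blocked=[]
Op 9: conn=53 S1=49 S2=34 S3=50 S4=-2 blocked=[4]
Op 10: conn=39 S1=49 S2=34 S3=50 S4=-16 blocked=[4]
Op 11: conn=59 S1=49 S2=34 S3=50 S4=-16 blocked=[4]
Op 12: conn=43 S1=49 S2=18 S3=50 S4=-16 blocked=[4]

Answer: S4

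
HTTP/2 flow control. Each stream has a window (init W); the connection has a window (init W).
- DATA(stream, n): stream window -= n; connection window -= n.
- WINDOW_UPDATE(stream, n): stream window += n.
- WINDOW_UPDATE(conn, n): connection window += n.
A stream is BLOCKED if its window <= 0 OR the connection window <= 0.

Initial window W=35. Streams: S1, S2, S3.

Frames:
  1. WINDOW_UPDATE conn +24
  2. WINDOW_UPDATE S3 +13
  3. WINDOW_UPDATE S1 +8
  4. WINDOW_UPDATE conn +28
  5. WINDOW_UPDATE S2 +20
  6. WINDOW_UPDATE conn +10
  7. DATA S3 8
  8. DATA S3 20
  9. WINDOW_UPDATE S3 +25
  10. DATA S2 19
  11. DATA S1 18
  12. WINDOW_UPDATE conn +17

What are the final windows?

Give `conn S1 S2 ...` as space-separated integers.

Op 1: conn=59 S1=35 S2=35 S3=35 blocked=[]
Op 2: conn=59 S1=35 S2=35 S3=48 blocked=[]
Op 3: conn=59 S1=43 S2=35 S3=48 blocked=[]
Op 4: conn=87 S1=43 S2=35 S3=48 blocked=[]
Op 5: conn=87 S1=43 S2=55 S3=48 blocked=[]
Op 6: conn=97 S1=43 S2=55 S3=48 blocked=[]
Op 7: conn=89 S1=43 S2=55 S3=40 blocked=[]
Op 8: conn=69 S1=43 S2=55 S3=20 blocked=[]
Op 9: conn=69 S1=43 S2=55 S3=45 blocked=[]
Op 10: conn=50 S1=43 S2=36 S3=45 blocked=[]
Op 11: conn=32 S1=25 S2=36 S3=45 blocked=[]
Op 12: conn=49 S1=25 S2=36 S3=45 blocked=[]

Answer: 49 25 36 45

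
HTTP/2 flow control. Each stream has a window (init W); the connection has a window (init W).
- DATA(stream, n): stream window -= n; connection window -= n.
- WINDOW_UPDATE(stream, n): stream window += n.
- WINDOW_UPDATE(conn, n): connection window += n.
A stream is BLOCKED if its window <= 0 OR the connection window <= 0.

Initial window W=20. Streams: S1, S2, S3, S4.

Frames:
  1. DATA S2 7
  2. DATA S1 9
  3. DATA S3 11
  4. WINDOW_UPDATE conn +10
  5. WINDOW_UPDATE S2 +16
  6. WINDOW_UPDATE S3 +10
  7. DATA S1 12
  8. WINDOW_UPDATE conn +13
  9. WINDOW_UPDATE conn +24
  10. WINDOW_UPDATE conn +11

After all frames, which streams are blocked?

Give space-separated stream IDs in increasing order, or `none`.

Answer: S1

Derivation:
Op 1: conn=13 S1=20 S2=13 S3=20 S4=20 blocked=[]
Op 2: conn=4 S1=11 S2=13 S3=20 S4=20 blocked=[]
Op 3: conn=-7 S1=11 S2=13 S3=9 S4=20 blocked=[1, 2, 3, 4]
Op 4: conn=3 S1=11 S2=13 S3=9 S4=20 blocked=[]
Op 5: conn=3 S1=11 S2=29 S3=9 S4=20 blocked=[]
Op 6: conn=3 S1=11 S2=29 S3=19 S4=20 blocked=[]
Op 7: conn=-9 S1=-1 S2=29 S3=19 S4=20 blocked=[1, 2, 3, 4]
Op 8: conn=4 S1=-1 S2=29 S3=19 S4=20 blocked=[1]
Op 9: conn=28 S1=-1 S2=29 S3=19 S4=20 blocked=[1]
Op 10: conn=39 S1=-1 S2=29 S3=19 S4=20 blocked=[1]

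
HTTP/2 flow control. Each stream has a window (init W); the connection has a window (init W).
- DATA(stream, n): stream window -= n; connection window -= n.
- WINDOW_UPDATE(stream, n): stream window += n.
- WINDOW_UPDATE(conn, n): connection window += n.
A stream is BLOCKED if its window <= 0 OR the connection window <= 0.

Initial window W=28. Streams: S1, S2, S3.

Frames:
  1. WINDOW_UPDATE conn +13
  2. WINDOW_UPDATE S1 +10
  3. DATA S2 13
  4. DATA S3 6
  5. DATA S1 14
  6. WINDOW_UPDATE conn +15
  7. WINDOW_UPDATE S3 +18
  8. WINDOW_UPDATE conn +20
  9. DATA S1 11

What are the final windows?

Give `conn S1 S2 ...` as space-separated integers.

Answer: 32 13 15 40

Derivation:
Op 1: conn=41 S1=28 S2=28 S3=28 blocked=[]
Op 2: conn=41 S1=38 S2=28 S3=28 blocked=[]
Op 3: conn=28 S1=38 S2=15 S3=28 blocked=[]
Op 4: conn=22 S1=38 S2=15 S3=22 blocked=[]
Op 5: conn=8 S1=24 S2=15 S3=22 blocked=[]
Op 6: conn=23 S1=24 S2=15 S3=22 blocked=[]
Op 7: conn=23 S1=24 S2=15 S3=40 blocked=[]
Op 8: conn=43 S1=24 S2=15 S3=40 blocked=[]
Op 9: conn=32 S1=13 S2=15 S3=40 blocked=[]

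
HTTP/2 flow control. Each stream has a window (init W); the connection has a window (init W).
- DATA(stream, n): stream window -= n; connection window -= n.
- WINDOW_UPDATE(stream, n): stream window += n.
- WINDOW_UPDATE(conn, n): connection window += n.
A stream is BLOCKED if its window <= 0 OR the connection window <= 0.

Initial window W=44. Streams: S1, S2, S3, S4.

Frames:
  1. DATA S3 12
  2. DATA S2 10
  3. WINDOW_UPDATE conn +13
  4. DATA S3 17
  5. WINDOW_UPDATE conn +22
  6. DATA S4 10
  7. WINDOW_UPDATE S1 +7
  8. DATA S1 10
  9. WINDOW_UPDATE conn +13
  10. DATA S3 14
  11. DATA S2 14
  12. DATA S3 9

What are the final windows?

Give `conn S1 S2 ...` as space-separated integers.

Answer: -4 41 20 -8 34

Derivation:
Op 1: conn=32 S1=44 S2=44 S3=32 S4=44 blocked=[]
Op 2: conn=22 S1=44 S2=34 S3=32 S4=44 blocked=[]
Op 3: conn=35 S1=44 S2=34 S3=32 S4=44 blocked=[]
Op 4: conn=18 S1=44 S2=34 S3=15 S4=44 blocked=[]
Op 5: conn=40 S1=44 S2=34 S3=15 S4=44 blocked=[]
Op 6: conn=30 S1=44 S2=34 S3=15 S4=34 blocked=[]
Op 7: conn=30 S1=51 S2=34 S3=15 S4=34 blocked=[]
Op 8: conn=20 S1=41 S2=34 S3=15 S4=34 blocked=[]
Op 9: conn=33 S1=41 S2=34 S3=15 S4=34 blocked=[]
Op 10: conn=19 S1=41 S2=34 S3=1 S4=34 blocked=[]
Op 11: conn=5 S1=41 S2=20 S3=1 S4=34 blocked=[]
Op 12: conn=-4 S1=41 S2=20 S3=-8 S4=34 blocked=[1, 2, 3, 4]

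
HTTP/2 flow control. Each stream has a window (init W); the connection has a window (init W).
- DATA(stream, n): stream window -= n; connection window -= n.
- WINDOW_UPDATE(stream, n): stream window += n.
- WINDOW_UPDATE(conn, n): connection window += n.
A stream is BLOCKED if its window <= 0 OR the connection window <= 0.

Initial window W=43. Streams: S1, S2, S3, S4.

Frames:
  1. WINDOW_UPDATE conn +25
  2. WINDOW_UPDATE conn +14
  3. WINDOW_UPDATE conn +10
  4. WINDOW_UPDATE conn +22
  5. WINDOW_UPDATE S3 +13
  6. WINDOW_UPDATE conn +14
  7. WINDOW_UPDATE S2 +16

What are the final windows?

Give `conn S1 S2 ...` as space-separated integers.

Op 1: conn=68 S1=43 S2=43 S3=43 S4=43 blocked=[]
Op 2: conn=82 S1=43 S2=43 S3=43 S4=43 blocked=[]
Op 3: conn=92 S1=43 S2=43 S3=43 S4=43 blocked=[]
Op 4: conn=114 S1=43 S2=43 S3=43 S4=43 blocked=[]
Op 5: conn=114 S1=43 S2=43 S3=56 S4=43 blocked=[]
Op 6: conn=128 S1=43 S2=43 S3=56 S4=43 blocked=[]
Op 7: conn=128 S1=43 S2=59 S3=56 S4=43 blocked=[]

Answer: 128 43 59 56 43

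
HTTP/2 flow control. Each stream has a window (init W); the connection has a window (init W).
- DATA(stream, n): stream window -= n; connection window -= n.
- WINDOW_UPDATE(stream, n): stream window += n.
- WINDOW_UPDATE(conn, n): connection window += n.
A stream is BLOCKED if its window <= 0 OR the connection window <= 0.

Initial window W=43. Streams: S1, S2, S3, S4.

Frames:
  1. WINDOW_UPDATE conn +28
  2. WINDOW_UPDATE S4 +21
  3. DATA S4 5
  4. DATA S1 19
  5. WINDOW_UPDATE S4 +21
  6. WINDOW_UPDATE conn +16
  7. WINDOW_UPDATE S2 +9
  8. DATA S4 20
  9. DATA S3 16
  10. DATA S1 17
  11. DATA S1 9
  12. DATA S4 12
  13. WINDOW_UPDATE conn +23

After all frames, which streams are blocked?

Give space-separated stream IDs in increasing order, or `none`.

Answer: S1

Derivation:
Op 1: conn=71 S1=43 S2=43 S3=43 S4=43 blocked=[]
Op 2: conn=71 S1=43 S2=43 S3=43 S4=64 blocked=[]
Op 3: conn=66 S1=43 S2=43 S3=43 S4=59 blocked=[]
Op 4: conn=47 S1=24 S2=43 S3=43 S4=59 blocked=[]
Op 5: conn=47 S1=24 S2=43 S3=43 S4=80 blocked=[]
Op 6: conn=63 S1=24 S2=43 S3=43 S4=80 blocked=[]
Op 7: conn=63 S1=24 S2=52 S3=43 S4=80 blocked=[]
Op 8: conn=43 S1=24 S2=52 S3=43 S4=60 blocked=[]
Op 9: conn=27 S1=24 S2=52 S3=27 S4=60 blocked=[]
Op 10: conn=10 S1=7 S2=52 S3=27 S4=60 blocked=[]
Op 11: conn=1 S1=-2 S2=52 S3=27 S4=60 blocked=[1]
Op 12: conn=-11 S1=-2 S2=52 S3=27 S4=48 blocked=[1, 2, 3, 4]
Op 13: conn=12 S1=-2 S2=52 S3=27 S4=48 blocked=[1]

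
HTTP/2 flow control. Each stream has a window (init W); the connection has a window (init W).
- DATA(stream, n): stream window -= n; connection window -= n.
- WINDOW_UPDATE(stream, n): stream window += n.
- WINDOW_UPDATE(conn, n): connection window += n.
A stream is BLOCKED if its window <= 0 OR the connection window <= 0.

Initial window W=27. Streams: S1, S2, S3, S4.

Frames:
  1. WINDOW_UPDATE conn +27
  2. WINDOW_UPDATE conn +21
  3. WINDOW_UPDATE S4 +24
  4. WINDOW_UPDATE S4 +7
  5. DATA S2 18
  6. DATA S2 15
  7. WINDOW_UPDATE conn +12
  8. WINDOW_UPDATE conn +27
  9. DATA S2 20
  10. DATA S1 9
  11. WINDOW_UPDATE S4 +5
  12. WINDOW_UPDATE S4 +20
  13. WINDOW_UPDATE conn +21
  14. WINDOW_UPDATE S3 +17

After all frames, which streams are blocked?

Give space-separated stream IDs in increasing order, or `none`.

Answer: S2

Derivation:
Op 1: conn=54 S1=27 S2=27 S3=27 S4=27 blocked=[]
Op 2: conn=75 S1=27 S2=27 S3=27 S4=27 blocked=[]
Op 3: conn=75 S1=27 S2=27 S3=27 S4=51 blocked=[]
Op 4: conn=75 S1=27 S2=27 S3=27 S4=58 blocked=[]
Op 5: conn=57 S1=27 S2=9 S3=27 S4=58 blocked=[]
Op 6: conn=42 S1=27 S2=-6 S3=27 S4=58 blocked=[2]
Op 7: conn=54 S1=27 S2=-6 S3=27 S4=58 blocked=[2]
Op 8: conn=81 S1=27 S2=-6 S3=27 S4=58 blocked=[2]
Op 9: conn=61 S1=27 S2=-26 S3=27 S4=58 blocked=[2]
Op 10: conn=52 S1=18 S2=-26 S3=27 S4=58 blocked=[2]
Op 11: conn=52 S1=18 S2=-26 S3=27 S4=63 blocked=[2]
Op 12: conn=52 S1=18 S2=-26 S3=27 S4=83 blocked=[2]
Op 13: conn=73 S1=18 S2=-26 S3=27 S4=83 blocked=[2]
Op 14: conn=73 S1=18 S2=-26 S3=44 S4=83 blocked=[2]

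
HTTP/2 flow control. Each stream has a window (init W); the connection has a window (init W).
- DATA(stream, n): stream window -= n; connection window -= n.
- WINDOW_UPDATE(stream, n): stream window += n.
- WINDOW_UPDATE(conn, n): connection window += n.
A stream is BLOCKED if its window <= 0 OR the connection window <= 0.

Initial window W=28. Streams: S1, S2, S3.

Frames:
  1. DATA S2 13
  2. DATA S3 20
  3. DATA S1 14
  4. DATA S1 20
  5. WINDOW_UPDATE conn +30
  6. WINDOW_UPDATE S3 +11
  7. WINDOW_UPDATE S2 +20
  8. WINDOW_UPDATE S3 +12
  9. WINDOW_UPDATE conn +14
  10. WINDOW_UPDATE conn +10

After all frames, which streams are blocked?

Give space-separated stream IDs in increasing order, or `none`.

Op 1: conn=15 S1=28 S2=15 S3=28 blocked=[]
Op 2: conn=-5 S1=28 S2=15 S3=8 blocked=[1, 2, 3]
Op 3: conn=-19 S1=14 S2=15 S3=8 blocked=[1, 2, 3]
Op 4: conn=-39 S1=-6 S2=15 S3=8 blocked=[1, 2, 3]
Op 5: conn=-9 S1=-6 S2=15 S3=8 blocked=[1, 2, 3]
Op 6: conn=-9 S1=-6 S2=15 S3=19 blocked=[1, 2, 3]
Op 7: conn=-9 S1=-6 S2=35 S3=19 blocked=[1, 2, 3]
Op 8: conn=-9 S1=-6 S2=35 S3=31 blocked=[1, 2, 3]
Op 9: conn=5 S1=-6 S2=35 S3=31 blocked=[1]
Op 10: conn=15 S1=-6 S2=35 S3=31 blocked=[1]

Answer: S1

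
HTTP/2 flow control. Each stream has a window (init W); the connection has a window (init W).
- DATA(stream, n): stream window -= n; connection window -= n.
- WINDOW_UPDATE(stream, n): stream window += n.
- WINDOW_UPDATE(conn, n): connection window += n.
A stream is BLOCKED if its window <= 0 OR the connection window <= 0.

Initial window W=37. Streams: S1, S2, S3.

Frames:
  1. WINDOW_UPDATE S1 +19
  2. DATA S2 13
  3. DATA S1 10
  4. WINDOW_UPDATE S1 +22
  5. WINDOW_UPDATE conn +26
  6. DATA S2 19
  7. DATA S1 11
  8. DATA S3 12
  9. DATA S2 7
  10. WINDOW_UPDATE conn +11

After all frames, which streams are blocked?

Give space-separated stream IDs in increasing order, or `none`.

Answer: S2

Derivation:
Op 1: conn=37 S1=56 S2=37 S3=37 blocked=[]
Op 2: conn=24 S1=56 S2=24 S3=37 blocked=[]
Op 3: conn=14 S1=46 S2=24 S3=37 blocked=[]
Op 4: conn=14 S1=68 S2=24 S3=37 blocked=[]
Op 5: conn=40 S1=68 S2=24 S3=37 blocked=[]
Op 6: conn=21 S1=68 S2=5 S3=37 blocked=[]
Op 7: conn=10 S1=57 S2=5 S3=37 blocked=[]
Op 8: conn=-2 S1=57 S2=5 S3=25 blocked=[1, 2, 3]
Op 9: conn=-9 S1=57 S2=-2 S3=25 blocked=[1, 2, 3]
Op 10: conn=2 S1=57 S2=-2 S3=25 blocked=[2]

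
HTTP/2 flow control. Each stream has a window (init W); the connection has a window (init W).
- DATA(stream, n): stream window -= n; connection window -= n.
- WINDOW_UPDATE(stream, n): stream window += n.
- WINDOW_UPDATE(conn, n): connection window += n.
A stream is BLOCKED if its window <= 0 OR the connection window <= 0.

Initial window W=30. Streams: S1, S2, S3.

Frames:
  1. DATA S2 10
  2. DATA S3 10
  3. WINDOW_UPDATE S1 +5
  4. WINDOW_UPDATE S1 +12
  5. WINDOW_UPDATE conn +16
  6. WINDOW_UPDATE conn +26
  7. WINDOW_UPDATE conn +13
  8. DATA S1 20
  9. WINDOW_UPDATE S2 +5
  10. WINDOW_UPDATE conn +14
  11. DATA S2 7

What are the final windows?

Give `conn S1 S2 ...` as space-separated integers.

Op 1: conn=20 S1=30 S2=20 S3=30 blocked=[]
Op 2: conn=10 S1=30 S2=20 S3=20 blocked=[]
Op 3: conn=10 S1=35 S2=20 S3=20 blocked=[]
Op 4: conn=10 S1=47 S2=20 S3=20 blocked=[]
Op 5: conn=26 S1=47 S2=20 S3=20 blocked=[]
Op 6: conn=52 S1=47 S2=20 S3=20 blocked=[]
Op 7: conn=65 S1=47 S2=20 S3=20 blocked=[]
Op 8: conn=45 S1=27 S2=20 S3=20 blocked=[]
Op 9: conn=45 S1=27 S2=25 S3=20 blocked=[]
Op 10: conn=59 S1=27 S2=25 S3=20 blocked=[]
Op 11: conn=52 S1=27 S2=18 S3=20 blocked=[]

Answer: 52 27 18 20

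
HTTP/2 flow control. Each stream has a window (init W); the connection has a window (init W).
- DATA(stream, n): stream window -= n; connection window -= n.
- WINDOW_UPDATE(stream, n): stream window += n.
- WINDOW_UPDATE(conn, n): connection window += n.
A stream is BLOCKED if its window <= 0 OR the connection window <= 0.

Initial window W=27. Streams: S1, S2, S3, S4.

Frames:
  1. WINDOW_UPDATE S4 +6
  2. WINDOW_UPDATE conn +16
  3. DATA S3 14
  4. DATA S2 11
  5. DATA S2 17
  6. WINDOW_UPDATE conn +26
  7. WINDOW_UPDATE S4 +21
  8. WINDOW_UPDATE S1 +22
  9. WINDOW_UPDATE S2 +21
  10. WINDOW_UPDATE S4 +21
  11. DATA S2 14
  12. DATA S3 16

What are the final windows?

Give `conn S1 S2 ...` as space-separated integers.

Answer: -3 49 6 -3 75

Derivation:
Op 1: conn=27 S1=27 S2=27 S3=27 S4=33 blocked=[]
Op 2: conn=43 S1=27 S2=27 S3=27 S4=33 blocked=[]
Op 3: conn=29 S1=27 S2=27 S3=13 S4=33 blocked=[]
Op 4: conn=18 S1=27 S2=16 S3=13 S4=33 blocked=[]
Op 5: conn=1 S1=27 S2=-1 S3=13 S4=33 blocked=[2]
Op 6: conn=27 S1=27 S2=-1 S3=13 S4=33 blocked=[2]
Op 7: conn=27 S1=27 S2=-1 S3=13 S4=54 blocked=[2]
Op 8: conn=27 S1=49 S2=-1 S3=13 S4=54 blocked=[2]
Op 9: conn=27 S1=49 S2=20 S3=13 S4=54 blocked=[]
Op 10: conn=27 S1=49 S2=20 S3=13 S4=75 blocked=[]
Op 11: conn=13 S1=49 S2=6 S3=13 S4=75 blocked=[]
Op 12: conn=-3 S1=49 S2=6 S3=-3 S4=75 blocked=[1, 2, 3, 4]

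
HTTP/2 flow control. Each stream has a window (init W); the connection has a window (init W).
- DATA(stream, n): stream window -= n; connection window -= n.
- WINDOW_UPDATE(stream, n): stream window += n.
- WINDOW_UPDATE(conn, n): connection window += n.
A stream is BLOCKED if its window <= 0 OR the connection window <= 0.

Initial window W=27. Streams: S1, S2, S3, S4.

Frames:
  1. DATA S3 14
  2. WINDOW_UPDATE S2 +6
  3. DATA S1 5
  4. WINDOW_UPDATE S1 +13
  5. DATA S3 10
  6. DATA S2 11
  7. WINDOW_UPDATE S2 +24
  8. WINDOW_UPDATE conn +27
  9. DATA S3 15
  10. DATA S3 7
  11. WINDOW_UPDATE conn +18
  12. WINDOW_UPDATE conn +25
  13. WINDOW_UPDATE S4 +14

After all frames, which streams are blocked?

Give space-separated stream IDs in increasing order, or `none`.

Op 1: conn=13 S1=27 S2=27 S3=13 S4=27 blocked=[]
Op 2: conn=13 S1=27 S2=33 S3=13 S4=27 blocked=[]
Op 3: conn=8 S1=22 S2=33 S3=13 S4=27 blocked=[]
Op 4: conn=8 S1=35 S2=33 S3=13 S4=27 blocked=[]
Op 5: conn=-2 S1=35 S2=33 S3=3 S4=27 blocked=[1, 2, 3, 4]
Op 6: conn=-13 S1=35 S2=22 S3=3 S4=27 blocked=[1, 2, 3, 4]
Op 7: conn=-13 S1=35 S2=46 S3=3 S4=27 blocked=[1, 2, 3, 4]
Op 8: conn=14 S1=35 S2=46 S3=3 S4=27 blocked=[]
Op 9: conn=-1 S1=35 S2=46 S3=-12 S4=27 blocked=[1, 2, 3, 4]
Op 10: conn=-8 S1=35 S2=46 S3=-19 S4=27 blocked=[1, 2, 3, 4]
Op 11: conn=10 S1=35 S2=46 S3=-19 S4=27 blocked=[3]
Op 12: conn=35 S1=35 S2=46 S3=-19 S4=27 blocked=[3]
Op 13: conn=35 S1=35 S2=46 S3=-19 S4=41 blocked=[3]

Answer: S3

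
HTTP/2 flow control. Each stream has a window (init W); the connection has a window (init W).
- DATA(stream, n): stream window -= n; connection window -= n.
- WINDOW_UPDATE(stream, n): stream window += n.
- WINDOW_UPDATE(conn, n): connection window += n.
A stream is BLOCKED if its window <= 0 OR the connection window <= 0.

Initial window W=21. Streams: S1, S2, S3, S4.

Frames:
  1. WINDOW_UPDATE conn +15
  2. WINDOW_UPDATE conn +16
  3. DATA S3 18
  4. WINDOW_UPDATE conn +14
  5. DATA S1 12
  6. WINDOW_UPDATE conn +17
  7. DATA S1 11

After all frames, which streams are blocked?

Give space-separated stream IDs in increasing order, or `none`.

Answer: S1

Derivation:
Op 1: conn=36 S1=21 S2=21 S3=21 S4=21 blocked=[]
Op 2: conn=52 S1=21 S2=21 S3=21 S4=21 blocked=[]
Op 3: conn=34 S1=21 S2=21 S3=3 S4=21 blocked=[]
Op 4: conn=48 S1=21 S2=21 S3=3 S4=21 blocked=[]
Op 5: conn=36 S1=9 S2=21 S3=3 S4=21 blocked=[]
Op 6: conn=53 S1=9 S2=21 S3=3 S4=21 blocked=[]
Op 7: conn=42 S1=-2 S2=21 S3=3 S4=21 blocked=[1]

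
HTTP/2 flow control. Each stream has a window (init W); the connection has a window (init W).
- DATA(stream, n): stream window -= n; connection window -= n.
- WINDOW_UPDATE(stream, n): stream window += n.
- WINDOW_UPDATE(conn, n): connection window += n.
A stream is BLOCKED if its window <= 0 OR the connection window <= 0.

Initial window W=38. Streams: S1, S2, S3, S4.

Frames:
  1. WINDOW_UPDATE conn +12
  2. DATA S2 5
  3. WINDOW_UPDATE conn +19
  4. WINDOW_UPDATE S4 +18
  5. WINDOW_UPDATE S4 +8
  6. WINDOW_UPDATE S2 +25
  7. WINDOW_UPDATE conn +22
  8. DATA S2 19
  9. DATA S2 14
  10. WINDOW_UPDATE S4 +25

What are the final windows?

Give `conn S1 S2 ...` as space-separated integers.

Answer: 53 38 25 38 89

Derivation:
Op 1: conn=50 S1=38 S2=38 S3=38 S4=38 blocked=[]
Op 2: conn=45 S1=38 S2=33 S3=38 S4=38 blocked=[]
Op 3: conn=64 S1=38 S2=33 S3=38 S4=38 blocked=[]
Op 4: conn=64 S1=38 S2=33 S3=38 S4=56 blocked=[]
Op 5: conn=64 S1=38 S2=33 S3=38 S4=64 blocked=[]
Op 6: conn=64 S1=38 S2=58 S3=38 S4=64 blocked=[]
Op 7: conn=86 S1=38 S2=58 S3=38 S4=64 blocked=[]
Op 8: conn=67 S1=38 S2=39 S3=38 S4=64 blocked=[]
Op 9: conn=53 S1=38 S2=25 S3=38 S4=64 blocked=[]
Op 10: conn=53 S1=38 S2=25 S3=38 S4=89 blocked=[]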